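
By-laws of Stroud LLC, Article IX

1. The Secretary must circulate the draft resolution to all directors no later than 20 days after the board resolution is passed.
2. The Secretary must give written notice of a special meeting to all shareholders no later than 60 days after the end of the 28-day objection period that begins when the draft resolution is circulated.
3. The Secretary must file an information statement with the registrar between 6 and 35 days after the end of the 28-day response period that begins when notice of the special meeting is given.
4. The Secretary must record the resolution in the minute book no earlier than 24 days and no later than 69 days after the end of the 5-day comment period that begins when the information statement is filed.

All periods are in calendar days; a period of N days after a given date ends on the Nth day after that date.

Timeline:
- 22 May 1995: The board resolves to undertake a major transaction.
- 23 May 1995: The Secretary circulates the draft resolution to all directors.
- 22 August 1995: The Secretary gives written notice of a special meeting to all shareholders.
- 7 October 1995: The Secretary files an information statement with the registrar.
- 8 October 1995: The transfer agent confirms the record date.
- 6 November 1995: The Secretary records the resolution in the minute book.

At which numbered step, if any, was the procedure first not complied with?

Step 2

(1) due by 22 May 1995 + 20 days = 11 June 1995; 23 May 1995 is within that limit.
(2) due by 20 June 1995 + 60 days = 19 August 1995; 22 August 1995 misses that deadline by 3 days.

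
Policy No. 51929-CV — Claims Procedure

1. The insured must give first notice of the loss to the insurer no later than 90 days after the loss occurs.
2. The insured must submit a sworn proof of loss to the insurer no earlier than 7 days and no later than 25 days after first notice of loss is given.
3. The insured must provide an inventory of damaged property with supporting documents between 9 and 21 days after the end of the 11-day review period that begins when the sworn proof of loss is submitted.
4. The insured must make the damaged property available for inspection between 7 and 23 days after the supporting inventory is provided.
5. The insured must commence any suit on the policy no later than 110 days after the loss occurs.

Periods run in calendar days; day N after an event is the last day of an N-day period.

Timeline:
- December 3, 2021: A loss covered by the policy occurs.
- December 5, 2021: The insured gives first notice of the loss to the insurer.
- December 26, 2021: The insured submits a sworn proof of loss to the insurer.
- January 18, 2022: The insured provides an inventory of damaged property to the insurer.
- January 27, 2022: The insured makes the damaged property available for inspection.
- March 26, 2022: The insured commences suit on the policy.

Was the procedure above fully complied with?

No

Step 1 — counting 90 days from December 3, 2021 (when the loss occurs) gives a deadline of March 3, 2022; December 5, 2021 is within that limit.
Step 2 — 7 and 25 days from December 5, 2021 (when first notice of loss is given) are December 12, 2021 and December 30, 2021 respectively; done December 26, 2021, which is between those dates.
Step 3 — 9 and 21 days from January 6, 2022 (end of the 11-day review period, which began when the sworn proof of loss is submitted on December 26, 2021) are January 15, 2022 and January 27, 2022 respectively; January 18, 2022 falls inside that range.
Step 4 — 7 and 23 days from January 18, 2022 (when the supporting inventory is provided) are January 25, 2022 and February 10, 2022 respectively; done January 27, 2022 — within the window.
Step 5 — counting 110 days from December 3, 2021 (when the loss occurs) gives a deadline of March 23, 2022; March 26, 2022 misses that deadline by 3 days.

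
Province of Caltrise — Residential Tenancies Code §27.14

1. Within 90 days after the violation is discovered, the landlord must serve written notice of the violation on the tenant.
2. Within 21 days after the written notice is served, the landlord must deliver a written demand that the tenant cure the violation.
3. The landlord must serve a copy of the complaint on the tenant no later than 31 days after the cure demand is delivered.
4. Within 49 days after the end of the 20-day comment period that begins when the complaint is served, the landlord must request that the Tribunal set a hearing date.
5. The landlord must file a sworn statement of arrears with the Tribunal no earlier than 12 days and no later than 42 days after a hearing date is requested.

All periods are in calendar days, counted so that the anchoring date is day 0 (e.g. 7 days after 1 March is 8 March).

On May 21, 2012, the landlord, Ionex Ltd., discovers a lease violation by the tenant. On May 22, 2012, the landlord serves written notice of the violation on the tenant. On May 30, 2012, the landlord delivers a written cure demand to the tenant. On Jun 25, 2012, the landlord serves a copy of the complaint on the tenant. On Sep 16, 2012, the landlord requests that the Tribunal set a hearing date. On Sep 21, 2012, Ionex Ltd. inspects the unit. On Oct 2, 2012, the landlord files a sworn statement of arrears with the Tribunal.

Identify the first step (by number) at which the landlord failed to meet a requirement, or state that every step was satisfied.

Step 1: 90 days after May 21, 2012 (when the violation is discovered) is Aug 19, 2012; completed May 22, 2012, before the deadline.
Step 2: 21 days after May 22, 2012 (when the written notice is served) is Jun 12, 2012; completed May 30, 2012, before the deadline.
Step 3: 31 days after May 30, 2012 (when the cure demand is delivered) is Jun 30, 2012; Jun 25, 2012 is within that limit.
Step 4: 49 days after Jul 15, 2012 (end of the 20-day comment period, which began when the complaint is served on Jun 25, 2012) is Sep 2, 2012; done Sep 16, 2012 — 14 days late.

Step 4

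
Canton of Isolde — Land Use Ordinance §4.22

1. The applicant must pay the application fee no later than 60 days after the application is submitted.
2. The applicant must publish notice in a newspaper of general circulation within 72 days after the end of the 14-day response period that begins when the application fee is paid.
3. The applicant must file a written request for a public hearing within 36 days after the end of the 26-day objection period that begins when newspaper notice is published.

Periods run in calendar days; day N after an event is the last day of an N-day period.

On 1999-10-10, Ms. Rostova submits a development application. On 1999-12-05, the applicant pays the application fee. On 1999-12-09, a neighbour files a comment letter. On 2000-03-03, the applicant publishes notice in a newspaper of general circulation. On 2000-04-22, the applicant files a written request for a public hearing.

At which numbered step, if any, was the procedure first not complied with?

Step 2

(1) due by 1999-10-10 + 60 days = 1999-12-09; 1999-12-05 is within that limit.
(2) due by 1999-12-19 + 72 days = 2000-02-29; not done until 2000-03-03, 3 days after the deadline.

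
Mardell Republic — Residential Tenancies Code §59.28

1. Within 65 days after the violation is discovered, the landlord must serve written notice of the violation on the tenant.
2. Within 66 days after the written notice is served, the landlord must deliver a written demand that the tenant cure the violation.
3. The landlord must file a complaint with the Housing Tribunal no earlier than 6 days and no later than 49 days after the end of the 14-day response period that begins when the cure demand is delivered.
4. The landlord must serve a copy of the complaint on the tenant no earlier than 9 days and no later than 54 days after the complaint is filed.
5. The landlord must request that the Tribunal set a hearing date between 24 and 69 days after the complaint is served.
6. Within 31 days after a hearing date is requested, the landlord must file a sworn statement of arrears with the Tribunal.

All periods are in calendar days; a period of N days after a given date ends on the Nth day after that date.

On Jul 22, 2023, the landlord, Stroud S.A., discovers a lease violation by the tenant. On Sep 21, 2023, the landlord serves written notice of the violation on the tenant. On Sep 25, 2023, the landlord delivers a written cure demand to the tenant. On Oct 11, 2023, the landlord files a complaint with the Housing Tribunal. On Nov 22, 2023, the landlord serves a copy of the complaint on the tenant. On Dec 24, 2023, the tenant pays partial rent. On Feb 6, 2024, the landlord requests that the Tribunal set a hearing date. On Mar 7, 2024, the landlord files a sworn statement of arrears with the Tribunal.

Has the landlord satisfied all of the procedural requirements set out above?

No

(1) due by Jul 22, 2023 + 65 days = Sep 25, 2023; Sep 21, 2023 is within that limit.
(2) due by Sep 21, 2023 + 66 days = Nov 26, 2023; done Sep 25, 2023 — timely.
(3) the permitted window runs from Oct 9, 2023 + 6 = Oct 15, 2023 to Oct 9, 2023 + 49 = Nov 27, 2023; done Oct 11, 2023 — 4 days before the window opened.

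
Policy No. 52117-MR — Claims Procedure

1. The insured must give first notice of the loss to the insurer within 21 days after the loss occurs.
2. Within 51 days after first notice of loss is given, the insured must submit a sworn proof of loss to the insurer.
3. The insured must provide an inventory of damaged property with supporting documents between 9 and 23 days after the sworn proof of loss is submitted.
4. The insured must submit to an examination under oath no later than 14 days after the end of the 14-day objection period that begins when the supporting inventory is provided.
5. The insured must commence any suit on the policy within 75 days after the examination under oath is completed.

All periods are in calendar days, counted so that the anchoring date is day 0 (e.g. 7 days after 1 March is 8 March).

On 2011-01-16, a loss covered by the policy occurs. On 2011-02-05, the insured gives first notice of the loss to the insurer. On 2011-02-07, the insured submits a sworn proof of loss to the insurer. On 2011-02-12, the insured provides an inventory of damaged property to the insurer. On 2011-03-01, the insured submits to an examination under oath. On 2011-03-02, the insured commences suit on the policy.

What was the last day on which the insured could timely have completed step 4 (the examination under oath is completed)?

The supporting inventory is provided on 2011-02-12; the 14-day objection period therefore ends 2011-02-26, and step 4 runs from that date. 14 days after 2011-02-26 is 2011-03-12.

2011-03-12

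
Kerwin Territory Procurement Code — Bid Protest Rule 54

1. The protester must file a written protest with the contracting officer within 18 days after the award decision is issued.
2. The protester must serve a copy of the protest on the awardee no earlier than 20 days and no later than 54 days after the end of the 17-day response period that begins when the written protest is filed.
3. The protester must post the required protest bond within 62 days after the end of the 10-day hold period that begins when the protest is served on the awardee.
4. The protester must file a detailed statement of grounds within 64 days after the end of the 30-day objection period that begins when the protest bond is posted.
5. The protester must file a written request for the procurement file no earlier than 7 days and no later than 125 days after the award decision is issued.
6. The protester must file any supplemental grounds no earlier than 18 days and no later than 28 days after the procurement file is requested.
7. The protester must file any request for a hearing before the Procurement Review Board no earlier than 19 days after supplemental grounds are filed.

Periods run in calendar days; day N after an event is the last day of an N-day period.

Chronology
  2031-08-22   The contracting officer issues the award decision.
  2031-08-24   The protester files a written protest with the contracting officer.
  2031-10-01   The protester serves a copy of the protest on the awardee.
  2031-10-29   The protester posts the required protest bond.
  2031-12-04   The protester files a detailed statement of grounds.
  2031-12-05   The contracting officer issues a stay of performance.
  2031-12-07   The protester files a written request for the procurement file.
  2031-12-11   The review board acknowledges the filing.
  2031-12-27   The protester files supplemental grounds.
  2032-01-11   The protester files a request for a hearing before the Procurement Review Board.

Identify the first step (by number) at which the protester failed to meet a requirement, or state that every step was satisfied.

Step 7

(1) due by 2031-08-22 + 18 days = 2031-09-09; 2031-08-24 is within that limit.
(2) the permitted window runs from 2031-09-10 + 20 = 2031-09-30 to 2031-09-10 + 54 = 2031-11-03; 2031-10-01 falls inside that range.
(3) due by 2031-10-11 + 62 days = 2031-12-12; completed 2031-10-29, before the deadline.
(4) due by 2031-11-28 + 64 days = 2032-01-31; done 2031-12-04 — timely.
(5) the permitted window runs from 2031-08-22 + 7 = 2031-08-29 to 2031-08-22 + 125 = 2031-12-25; done 2031-12-07 — within the window.
(6) the permitted window runs from 2031-12-07 + 18 = 2031-12-25 to 2031-12-07 + 28 = 2032-01-04; 2031-12-27 falls inside that range.
(7) permitted from 2031-12-27 + 19 days = 2032-01-15 onward; 2032-01-11 is 4 days before the earliest permitted date.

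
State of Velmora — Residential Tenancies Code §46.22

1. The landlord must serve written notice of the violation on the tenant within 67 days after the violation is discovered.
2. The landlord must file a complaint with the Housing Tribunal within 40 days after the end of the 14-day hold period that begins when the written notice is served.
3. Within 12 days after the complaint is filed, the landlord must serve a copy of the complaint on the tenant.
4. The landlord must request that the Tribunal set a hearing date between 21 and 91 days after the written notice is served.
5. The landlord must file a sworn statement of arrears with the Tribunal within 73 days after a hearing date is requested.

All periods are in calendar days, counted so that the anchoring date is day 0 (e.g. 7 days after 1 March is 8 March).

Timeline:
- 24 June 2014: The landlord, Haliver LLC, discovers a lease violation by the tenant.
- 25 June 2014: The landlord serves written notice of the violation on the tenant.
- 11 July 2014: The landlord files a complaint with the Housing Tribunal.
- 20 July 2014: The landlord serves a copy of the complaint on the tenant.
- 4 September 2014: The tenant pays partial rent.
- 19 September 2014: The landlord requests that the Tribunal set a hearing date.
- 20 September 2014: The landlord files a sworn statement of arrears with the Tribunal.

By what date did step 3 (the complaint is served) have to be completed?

Step 3 runs from 11 July 2014, when the complaint is filed. 12 days after 11 July 2014 is 23 July 2014.

23 July 2014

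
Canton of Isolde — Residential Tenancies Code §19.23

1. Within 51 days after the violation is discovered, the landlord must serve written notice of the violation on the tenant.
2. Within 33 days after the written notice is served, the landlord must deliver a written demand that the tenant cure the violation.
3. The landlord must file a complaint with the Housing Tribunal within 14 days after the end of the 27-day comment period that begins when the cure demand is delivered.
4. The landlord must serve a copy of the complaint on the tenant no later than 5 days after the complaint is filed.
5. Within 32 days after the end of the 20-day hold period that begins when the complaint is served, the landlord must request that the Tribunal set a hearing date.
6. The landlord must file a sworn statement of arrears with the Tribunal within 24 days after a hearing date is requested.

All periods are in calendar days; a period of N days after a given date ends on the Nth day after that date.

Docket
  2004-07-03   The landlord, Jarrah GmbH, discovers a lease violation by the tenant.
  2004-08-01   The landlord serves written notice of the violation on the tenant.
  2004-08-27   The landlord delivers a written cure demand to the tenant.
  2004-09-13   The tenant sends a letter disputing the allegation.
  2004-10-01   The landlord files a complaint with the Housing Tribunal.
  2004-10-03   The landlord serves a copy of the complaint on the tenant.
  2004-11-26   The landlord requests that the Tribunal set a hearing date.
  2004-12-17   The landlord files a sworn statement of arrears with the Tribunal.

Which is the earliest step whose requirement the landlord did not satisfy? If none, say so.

Step 1 — counting 51 days from 2004-07-03 (when the violation is discovered) gives a deadline of 2004-08-23; completed 2004-08-01, before the deadline.
Step 2 — counting 33 days from 2004-08-01 (when the written notice is served) gives a deadline of 2004-09-03; done 2004-08-27 — timely.
Step 3 — counting 14 days from 2004-09-23 (end of the 27-day comment period, which began when the cure demand is delivered on 2004-08-27) gives a deadline of 2004-10-07; 2004-10-01 is within that limit.
Step 4 — counting 5 days from 2004-10-01 (when the complaint is filed) gives a deadline of 2004-10-06; completed 2004-10-03, before the deadline.
Step 5 — counting 32 days from 2004-10-23 (end of the 20-day hold period, which began when the complaint is served on 2004-10-03) gives a deadline of 2004-11-24; done 2004-11-26 — 2 days late.
That is the first point of non-compliance.

Step 5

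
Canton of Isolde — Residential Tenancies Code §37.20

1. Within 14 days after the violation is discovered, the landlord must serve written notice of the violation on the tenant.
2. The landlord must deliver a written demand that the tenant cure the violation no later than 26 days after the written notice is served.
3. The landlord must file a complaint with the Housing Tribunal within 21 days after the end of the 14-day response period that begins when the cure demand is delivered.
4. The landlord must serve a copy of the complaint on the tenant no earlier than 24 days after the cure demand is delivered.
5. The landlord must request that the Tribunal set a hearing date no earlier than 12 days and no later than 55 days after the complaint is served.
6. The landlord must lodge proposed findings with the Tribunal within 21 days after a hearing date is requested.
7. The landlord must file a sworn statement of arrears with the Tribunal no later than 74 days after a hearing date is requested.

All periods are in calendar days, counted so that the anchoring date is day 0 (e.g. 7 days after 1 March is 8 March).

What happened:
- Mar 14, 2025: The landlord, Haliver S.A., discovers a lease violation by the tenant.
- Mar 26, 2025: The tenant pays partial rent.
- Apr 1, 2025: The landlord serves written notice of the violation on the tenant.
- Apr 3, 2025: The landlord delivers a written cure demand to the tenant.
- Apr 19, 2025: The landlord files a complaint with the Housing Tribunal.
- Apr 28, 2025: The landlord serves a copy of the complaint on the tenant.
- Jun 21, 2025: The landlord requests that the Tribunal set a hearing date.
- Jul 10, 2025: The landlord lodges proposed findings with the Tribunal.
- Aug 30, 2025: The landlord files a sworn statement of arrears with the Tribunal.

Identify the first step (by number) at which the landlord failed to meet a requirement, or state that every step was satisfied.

(1) due by Mar 14, 2025 + 14 days = Mar 28, 2025; not done until Apr 1, 2025, 4 days after the deadline.
No need to go further; step 1 was not satisfied.

Step 1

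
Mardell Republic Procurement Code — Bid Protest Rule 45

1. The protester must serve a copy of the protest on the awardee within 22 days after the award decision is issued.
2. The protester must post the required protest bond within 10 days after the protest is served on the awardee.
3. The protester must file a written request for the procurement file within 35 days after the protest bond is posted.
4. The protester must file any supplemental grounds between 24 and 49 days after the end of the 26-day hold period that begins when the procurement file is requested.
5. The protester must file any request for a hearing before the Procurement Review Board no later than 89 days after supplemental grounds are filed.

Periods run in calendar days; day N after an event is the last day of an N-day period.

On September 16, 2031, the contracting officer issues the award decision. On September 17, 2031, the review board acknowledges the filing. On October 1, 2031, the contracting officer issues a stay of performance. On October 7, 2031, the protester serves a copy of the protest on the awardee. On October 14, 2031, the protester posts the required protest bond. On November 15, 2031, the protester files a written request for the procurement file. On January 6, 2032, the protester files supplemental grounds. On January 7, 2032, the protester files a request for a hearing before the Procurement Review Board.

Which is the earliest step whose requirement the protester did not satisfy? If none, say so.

None — every step was satisfied

Step 1: 22 days after September 16, 2031 (when the award decision is issued) is October 8, 2031; completed October 7, 2031, before the deadline.
Step 2: 10 days after October 7, 2031 (when the protest is served on the awardee) is October 17, 2031; October 14, 2031 is within that limit.
Step 3: 35 days after October 14, 2031 (when the protest bond is posted) is November 18, 2031; done November 15, 2031 — timely.
Step 4: the window is 24–49 days after December 11, 2031 (end of the 26-day hold period, which began when the procurement file is requested on November 15, 2031), so January 4, 2032 through January 29, 2032; done January 6, 2032, which is between those dates.
Step 5: 89 days after January 6, 2032 (when supplemental grounds are filed) is April 4, 2032; January 7, 2032 is within that limit.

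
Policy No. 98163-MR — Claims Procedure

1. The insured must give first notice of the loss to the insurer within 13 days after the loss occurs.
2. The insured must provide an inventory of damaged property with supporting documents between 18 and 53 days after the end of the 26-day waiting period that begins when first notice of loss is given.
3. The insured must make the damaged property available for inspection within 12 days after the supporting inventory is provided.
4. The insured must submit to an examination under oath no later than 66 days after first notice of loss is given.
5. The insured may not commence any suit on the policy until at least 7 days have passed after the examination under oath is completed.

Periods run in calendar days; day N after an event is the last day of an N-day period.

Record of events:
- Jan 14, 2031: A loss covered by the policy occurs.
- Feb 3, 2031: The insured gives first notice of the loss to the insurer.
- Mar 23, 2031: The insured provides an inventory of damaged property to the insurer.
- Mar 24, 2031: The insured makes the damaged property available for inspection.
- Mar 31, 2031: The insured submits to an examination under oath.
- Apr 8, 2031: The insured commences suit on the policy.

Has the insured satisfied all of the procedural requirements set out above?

No

(1) due by Jan 14, 2031 + 13 days = Jan 27, 2031; not done until Feb 3, 2031, 7 days after the deadline.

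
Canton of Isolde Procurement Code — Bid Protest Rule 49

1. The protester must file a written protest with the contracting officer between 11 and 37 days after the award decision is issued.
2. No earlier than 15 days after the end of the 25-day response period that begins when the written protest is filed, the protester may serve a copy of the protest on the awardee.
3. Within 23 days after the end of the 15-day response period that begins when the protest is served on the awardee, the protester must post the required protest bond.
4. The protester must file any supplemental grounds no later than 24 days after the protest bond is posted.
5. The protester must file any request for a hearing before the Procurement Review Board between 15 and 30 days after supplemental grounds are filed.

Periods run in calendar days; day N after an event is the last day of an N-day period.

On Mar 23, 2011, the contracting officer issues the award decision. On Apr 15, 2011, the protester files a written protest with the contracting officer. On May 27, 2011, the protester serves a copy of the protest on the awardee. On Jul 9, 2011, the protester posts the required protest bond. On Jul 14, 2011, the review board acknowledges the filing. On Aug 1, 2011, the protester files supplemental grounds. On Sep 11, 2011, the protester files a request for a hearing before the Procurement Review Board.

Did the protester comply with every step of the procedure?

Step 1: the window is 11–37 days after Mar 23, 2011 (when the award decision is issued), so Apr 3, 2011 through Apr 29, 2011; done Apr 15, 2011, which is between those dates.
Step 2: the earliest permitted date is 15 days after May 10, 2011 (end of the 25-day response period, which began when the written protest is filed on Apr 15, 2011), i.e. May 25, 2011; done May 27, 2011, after the minimum wait.
Step 3: 23 days after Jun 11, 2011 (end of the 15-day response period, which began when the protest is served on the awardee on May 27, 2011) is Jul 4, 2011; not done until Jul 9, 2011, 5 days after the deadline.

No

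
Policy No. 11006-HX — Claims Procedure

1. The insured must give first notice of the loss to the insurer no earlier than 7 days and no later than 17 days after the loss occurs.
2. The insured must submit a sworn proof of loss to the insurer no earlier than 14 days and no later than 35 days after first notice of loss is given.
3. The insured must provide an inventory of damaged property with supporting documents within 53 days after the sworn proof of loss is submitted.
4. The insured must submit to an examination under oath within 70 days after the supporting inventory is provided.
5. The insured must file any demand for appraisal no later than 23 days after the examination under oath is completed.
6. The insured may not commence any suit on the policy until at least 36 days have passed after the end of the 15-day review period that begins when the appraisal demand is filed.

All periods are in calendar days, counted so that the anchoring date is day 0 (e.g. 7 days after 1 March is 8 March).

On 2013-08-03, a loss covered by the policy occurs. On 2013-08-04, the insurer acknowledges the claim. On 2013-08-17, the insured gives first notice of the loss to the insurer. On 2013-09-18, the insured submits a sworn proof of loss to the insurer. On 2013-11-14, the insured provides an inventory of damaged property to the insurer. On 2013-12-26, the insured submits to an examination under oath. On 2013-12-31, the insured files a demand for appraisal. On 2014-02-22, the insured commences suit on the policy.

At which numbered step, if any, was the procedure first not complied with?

Step 1 — 7 and 17 days from 2013-08-03 (when the loss occurs) are 2013-08-10 and 2013-08-20 respectively; done 2013-08-17, which is between those dates.
Step 2 — 14 and 35 days from 2013-08-17 (when first notice of loss is given) are 2013-08-31 and 2013-09-21 respectively; done 2013-09-18, which is between those dates.
Step 3 — counting 53 days from 2013-09-18 (when the sworn proof of loss is submitted) gives a deadline of 2013-11-10; not done until 2013-11-14, 4 days after the deadline.
Later steps need not be reached.

Step 3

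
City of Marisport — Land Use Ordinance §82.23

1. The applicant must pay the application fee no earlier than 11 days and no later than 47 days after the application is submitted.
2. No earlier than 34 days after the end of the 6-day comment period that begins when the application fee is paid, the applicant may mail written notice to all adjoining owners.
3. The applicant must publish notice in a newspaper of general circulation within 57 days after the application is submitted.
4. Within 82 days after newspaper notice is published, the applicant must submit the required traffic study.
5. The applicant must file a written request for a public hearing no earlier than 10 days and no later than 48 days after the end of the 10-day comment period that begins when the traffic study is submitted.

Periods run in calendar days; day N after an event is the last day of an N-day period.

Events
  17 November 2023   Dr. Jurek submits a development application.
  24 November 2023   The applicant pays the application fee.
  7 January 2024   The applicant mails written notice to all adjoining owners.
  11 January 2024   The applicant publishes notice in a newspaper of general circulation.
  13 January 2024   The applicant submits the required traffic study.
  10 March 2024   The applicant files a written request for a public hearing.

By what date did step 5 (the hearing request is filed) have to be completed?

11 March 2024

The traffic study is submitted on 13 January 2024; the 10-day comment period therefore ends 23 January 2024, and step 5 runs from that date. The window is 10–48 days after 23 January 2024; it closes on 11 March 2024.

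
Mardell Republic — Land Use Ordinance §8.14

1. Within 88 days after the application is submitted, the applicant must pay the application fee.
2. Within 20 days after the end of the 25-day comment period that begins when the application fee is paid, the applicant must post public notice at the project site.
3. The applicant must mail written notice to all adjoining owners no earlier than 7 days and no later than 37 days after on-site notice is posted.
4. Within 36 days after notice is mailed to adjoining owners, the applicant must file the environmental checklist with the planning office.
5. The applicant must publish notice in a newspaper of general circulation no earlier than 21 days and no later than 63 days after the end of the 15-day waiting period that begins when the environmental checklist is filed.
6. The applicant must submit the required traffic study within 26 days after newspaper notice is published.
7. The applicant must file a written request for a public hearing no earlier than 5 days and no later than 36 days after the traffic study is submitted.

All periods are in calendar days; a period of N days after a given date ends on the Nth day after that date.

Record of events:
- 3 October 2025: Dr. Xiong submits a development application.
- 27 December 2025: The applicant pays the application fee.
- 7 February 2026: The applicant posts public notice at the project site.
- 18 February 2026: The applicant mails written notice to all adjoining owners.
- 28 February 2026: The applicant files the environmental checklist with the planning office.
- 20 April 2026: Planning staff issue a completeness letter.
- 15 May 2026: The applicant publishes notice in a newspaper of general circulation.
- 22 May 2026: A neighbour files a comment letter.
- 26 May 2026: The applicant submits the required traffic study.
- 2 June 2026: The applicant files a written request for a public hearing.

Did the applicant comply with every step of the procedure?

Step 1 — counting 88 days from 3 October 2025 (when the application is submitted) gives a deadline of 30 December 2025; completed 27 December 2025, before the deadline.
Step 2 — counting 20 days from 21 January 2026 (end of the 25-day comment period, which began when the application fee is paid on 27 December 2025) gives a deadline of 10 February 2026; 7 February 2026 is within that limit.
Step 3 — 7 and 37 days from 7 February 2026 (when on-site notice is posted) are 14 February 2026 and 16 March 2026 respectively; 18 February 2026 falls inside that range.
Step 4 — counting 36 days from 18 February 2026 (when notice is mailed to adjoining owners) gives a deadline of 26 March 2026; 28 February 2026 is within that limit.
Step 5 — 21 and 63 days from 15 March 2026 (end of the 15-day waiting period, which began when the environmental checklist is filed on 28 February 2026) are 5 April 2026 and 17 May 2026 respectively; done 15 May 2026 — within the window.
Step 6 — counting 26 days from 15 May 2026 (when newspaper notice is published) gives a deadline of 10 June 2026; completed 26 May 2026, before the deadline.
Step 7 — 5 and 36 days from 26 May 2026 (when the traffic study is submitted) are 31 May 2026 and 1 July 2026 respectively; done 2 June 2026, which is between those dates.

Yes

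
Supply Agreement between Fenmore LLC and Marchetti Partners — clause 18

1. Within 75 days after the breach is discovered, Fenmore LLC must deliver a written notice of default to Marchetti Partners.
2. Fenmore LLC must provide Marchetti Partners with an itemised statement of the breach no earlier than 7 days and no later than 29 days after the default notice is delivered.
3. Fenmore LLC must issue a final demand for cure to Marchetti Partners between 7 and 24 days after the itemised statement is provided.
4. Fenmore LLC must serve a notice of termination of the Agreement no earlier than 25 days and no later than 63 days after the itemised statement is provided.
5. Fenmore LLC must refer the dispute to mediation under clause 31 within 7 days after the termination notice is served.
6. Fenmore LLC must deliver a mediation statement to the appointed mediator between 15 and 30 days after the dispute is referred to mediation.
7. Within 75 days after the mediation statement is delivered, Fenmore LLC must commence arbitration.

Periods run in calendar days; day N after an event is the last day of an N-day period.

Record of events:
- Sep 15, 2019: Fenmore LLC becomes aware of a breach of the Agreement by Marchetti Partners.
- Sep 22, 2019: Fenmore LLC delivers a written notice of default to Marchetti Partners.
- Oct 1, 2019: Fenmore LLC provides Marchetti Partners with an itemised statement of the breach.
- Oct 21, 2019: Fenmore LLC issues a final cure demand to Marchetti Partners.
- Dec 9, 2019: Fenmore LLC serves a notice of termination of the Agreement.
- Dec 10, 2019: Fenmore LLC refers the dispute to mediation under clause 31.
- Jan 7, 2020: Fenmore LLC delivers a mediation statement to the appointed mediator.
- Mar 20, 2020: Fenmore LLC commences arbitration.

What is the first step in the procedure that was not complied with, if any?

Step 4

Step 1: 75 days after Sep 15, 2019 (when the breach is discovered) is Nov 29, 2019; completed Sep 22, 2019, before the deadline.
Step 2: the window is 7–29 days after Sep 22, 2019 (when the default notice is delivered), so Sep 29, 2019 through Oct 21, 2019; done Oct 1, 2019 — within the window.
Step 3: the window is 7–24 days after Oct 1, 2019 (when the itemised statement is provided), so Oct 8, 2019 through Oct 25, 2019; Oct 21, 2019 falls inside that range.
Step 4: the window is 25–63 days after Oct 1, 2019 (when the itemised statement is provided), so Oct 26, 2019 through Dec 3, 2019; done Dec 9, 2019 — 6 days after the window closed.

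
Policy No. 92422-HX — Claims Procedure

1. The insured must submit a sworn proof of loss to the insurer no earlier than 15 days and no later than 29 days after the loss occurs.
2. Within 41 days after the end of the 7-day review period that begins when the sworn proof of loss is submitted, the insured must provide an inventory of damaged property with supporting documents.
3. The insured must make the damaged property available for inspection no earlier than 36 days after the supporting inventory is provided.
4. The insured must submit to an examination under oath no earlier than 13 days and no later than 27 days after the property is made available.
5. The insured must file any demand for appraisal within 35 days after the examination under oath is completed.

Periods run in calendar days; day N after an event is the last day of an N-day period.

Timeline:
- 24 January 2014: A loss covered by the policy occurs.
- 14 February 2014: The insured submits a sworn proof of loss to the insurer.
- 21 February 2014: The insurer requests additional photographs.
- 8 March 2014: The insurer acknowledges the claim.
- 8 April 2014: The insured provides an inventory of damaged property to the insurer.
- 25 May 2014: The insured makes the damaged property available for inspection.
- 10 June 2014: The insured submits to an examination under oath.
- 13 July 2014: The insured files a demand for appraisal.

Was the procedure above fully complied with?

No

Step 1: the window is 15–29 days after 24 January 2014 (when the loss occurs), so 8 February 2014 through 22 February 2014; done 14 February 2014 — within the window.
Step 2: 41 days after 21 February 2014 (end of the 7-day review period, which began when the sworn proof of loss is submitted on 14 February 2014) is 3 April 2014; 8 April 2014 misses that deadline by 5 days.
The procedure was therefore not followed at step 2.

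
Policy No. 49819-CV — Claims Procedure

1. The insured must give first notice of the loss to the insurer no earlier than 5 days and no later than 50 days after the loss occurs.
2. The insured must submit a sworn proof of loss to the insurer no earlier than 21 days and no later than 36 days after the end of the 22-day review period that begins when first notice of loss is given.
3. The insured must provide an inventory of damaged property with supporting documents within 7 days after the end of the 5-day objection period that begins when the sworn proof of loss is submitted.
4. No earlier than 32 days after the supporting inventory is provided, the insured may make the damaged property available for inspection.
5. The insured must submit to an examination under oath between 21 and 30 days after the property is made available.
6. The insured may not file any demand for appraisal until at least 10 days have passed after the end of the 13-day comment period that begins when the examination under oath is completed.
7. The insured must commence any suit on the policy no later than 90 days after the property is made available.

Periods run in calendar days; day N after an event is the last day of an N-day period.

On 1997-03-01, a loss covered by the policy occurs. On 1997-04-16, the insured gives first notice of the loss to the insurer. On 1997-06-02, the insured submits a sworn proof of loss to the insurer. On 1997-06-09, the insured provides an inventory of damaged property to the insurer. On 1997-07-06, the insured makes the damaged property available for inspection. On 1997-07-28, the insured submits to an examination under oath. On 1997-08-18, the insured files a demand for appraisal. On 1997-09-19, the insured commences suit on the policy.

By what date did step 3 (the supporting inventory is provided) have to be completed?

1997-06-14

The sworn proof of loss is submitted on 1997-06-02; the 5-day objection period therefore ends 1997-06-07, and step 3 runs from that date. 7 days after 1997-06-07 is 1997-06-14.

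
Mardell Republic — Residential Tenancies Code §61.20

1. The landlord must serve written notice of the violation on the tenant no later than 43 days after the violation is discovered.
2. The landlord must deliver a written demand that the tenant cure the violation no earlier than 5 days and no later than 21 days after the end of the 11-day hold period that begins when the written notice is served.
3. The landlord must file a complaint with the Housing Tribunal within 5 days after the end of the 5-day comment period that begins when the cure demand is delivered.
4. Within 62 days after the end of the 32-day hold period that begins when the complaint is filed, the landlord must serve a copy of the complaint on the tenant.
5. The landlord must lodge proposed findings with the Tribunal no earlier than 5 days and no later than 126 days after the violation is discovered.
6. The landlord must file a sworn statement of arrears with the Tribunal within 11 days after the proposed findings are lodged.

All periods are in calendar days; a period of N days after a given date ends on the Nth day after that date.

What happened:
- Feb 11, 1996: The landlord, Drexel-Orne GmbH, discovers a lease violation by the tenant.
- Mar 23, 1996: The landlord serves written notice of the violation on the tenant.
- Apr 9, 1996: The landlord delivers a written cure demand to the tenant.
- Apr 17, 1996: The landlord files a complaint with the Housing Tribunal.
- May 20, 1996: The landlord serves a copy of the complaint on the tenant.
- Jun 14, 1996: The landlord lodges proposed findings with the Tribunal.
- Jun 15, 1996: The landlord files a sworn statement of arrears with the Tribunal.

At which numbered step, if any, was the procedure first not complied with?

Step 1: 43 days after Feb 11, 1996 (when the violation is discovered) is Mar 25, 1996; done Mar 23, 1996 — timely.
Step 2: the window is 5–21 days after Apr 3, 1996 (end of the 11-day hold period, which began when the written notice is served on Mar 23, 1996), so Apr 8, 1996 through Apr 24, 1996; done Apr 9, 1996 — within the window.
Step 3: 5 days after Apr 14, 1996 (end of the 5-day comment period, which began when the cure demand is delivered on Apr 9, 1996) is Apr 19, 1996; Apr 17, 1996 is within that limit.
Step 4: 62 days after May 19, 1996 (end of the 32-day hold period, which began when the complaint is filed on Apr 17, 1996) is Jul 20, 1996; May 20, 1996 is within that limit.
Step 5: the window is 5–126 days after Feb 11, 1996 (when the violation is discovered), so Feb 16, 1996 through Jun 16, 1996; done Jun 14, 1996 — within the window.
Step 6: 11 days after Jun 14, 1996 (when the proposed findings are lodged) is Jun 25, 1996; Jun 15, 1996 is within that limit.

None — every step was satisfied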